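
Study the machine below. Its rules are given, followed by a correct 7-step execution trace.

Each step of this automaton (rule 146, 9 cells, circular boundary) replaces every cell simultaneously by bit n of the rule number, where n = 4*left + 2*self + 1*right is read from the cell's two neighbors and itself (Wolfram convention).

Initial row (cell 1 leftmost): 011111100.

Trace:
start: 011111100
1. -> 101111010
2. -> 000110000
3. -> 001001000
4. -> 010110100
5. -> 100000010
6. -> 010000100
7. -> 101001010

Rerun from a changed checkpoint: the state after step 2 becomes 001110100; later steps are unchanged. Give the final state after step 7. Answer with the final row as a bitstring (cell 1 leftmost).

state after step 2 := 001110100
3. -> 010100010
4. -> 100010101
5. -> 010100000
6. -> 100010000
7. -> 010101001

010101001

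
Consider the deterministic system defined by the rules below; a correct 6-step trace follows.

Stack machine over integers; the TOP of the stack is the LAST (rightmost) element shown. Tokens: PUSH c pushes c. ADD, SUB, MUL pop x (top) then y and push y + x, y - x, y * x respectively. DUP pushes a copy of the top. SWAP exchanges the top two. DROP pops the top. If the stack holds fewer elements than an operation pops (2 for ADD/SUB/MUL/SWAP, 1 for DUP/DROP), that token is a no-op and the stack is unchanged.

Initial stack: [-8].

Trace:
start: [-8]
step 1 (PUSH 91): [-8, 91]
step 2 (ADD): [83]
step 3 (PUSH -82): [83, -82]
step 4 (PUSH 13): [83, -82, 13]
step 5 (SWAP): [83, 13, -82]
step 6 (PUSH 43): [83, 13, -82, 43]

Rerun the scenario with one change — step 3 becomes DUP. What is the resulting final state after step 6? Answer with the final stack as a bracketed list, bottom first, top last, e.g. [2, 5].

[83, 13, 83, 43]

(re-executing from step 3 with the substitution; state before step 3: [83])
step 3 (DUP): [83, 83]
step 4 (PUSH 13): [83, 83, 13]
step 5 (SWAP): [83, 13, 83]
step 6 (PUSH 43): [83, 13, 83, 43]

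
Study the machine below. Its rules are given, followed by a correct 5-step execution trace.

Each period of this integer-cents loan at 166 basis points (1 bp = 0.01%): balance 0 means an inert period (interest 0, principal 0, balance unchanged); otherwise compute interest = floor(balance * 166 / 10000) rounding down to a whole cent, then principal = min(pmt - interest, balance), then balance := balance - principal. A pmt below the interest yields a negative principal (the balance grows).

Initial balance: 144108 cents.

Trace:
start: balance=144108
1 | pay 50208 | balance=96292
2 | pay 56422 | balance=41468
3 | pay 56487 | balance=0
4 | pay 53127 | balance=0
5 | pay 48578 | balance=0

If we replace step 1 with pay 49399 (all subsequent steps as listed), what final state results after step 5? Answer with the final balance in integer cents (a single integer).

(re-executing from step 1 with the substitution; state before step 1: balance=144108)
1 | pay 49399 | balance=97101
2 | pay 56422 | balance=42290
3 | pay 56487 | balance=0
4 | pay 53127 | balance=0
5 | pay 48578 | balance=0

0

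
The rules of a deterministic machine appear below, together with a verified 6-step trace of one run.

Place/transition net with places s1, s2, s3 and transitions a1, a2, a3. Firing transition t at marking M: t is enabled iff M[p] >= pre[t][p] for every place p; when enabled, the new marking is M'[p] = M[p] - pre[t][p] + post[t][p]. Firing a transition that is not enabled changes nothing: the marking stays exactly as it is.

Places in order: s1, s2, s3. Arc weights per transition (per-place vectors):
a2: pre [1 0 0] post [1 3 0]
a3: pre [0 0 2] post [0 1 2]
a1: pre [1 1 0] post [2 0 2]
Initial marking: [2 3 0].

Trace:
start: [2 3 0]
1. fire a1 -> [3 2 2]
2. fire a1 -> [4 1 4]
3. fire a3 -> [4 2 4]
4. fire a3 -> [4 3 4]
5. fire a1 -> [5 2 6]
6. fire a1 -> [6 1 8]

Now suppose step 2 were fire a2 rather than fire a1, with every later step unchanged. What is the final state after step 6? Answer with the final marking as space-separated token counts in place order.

5 5 6

(re-executing from step 2 with the substitution; state before step 2: [3 2 2])
2. fire a2 -> [3 5 2]
3. fire a3 -> [3 6 2]
4. fire a3 -> [3 7 2]
5. fire a1 -> [4 6 4]
6. fire a1 -> [5 5 6]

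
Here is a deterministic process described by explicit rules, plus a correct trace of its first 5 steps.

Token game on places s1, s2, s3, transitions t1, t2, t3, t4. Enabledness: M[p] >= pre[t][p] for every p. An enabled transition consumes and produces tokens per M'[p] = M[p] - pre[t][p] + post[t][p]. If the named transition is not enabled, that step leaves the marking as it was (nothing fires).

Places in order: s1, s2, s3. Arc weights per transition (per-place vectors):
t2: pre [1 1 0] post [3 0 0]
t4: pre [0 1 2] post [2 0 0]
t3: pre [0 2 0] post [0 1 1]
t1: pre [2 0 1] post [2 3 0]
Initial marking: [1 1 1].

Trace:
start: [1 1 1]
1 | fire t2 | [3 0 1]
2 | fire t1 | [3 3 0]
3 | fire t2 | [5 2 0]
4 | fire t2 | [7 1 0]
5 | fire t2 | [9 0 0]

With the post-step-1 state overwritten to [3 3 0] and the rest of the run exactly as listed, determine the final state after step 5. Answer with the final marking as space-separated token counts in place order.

state after step 1 := [3 3 0]
2 | fire t1 | [3 3 0]
3 | fire t2 | [5 2 0]
4 | fire t2 | [7 1 0]
5 | fire t2 | [9 0 0]

9 0 0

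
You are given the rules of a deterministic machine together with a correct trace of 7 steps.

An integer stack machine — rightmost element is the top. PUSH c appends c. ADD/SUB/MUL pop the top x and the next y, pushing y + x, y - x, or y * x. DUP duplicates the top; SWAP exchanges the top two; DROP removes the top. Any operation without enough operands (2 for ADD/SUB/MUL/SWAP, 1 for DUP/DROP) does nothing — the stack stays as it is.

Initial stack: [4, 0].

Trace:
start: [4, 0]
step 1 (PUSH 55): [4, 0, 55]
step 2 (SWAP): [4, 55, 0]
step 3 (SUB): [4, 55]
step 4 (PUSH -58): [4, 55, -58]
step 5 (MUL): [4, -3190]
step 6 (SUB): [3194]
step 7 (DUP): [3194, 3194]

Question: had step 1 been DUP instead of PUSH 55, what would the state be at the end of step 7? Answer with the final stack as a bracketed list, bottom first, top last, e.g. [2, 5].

[4, 4]

(re-executing from step 1 with the substitution; state before step 1: [4, 0])
step 1 (DUP): [4, 0, 0]
step 2 (SWAP): [4, 0, 0]
step 3 (SUB): [4, 0]
step 4 (PUSH -58): [4, 0, -58]
step 5 (MUL): [4, 0]
step 6 (SUB): [4]
step 7 (DUP): [4, 4]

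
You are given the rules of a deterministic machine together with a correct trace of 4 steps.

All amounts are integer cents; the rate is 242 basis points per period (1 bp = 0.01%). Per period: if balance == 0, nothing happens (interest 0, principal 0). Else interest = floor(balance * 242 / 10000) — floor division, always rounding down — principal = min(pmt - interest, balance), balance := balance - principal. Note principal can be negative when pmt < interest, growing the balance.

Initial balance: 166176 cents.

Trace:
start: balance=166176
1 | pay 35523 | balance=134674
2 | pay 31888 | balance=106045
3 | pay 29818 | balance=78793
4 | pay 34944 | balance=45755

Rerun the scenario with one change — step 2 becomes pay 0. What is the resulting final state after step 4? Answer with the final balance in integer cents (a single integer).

(re-executing from step 2 with the substitution; state before step 2: balance=134674)
2 | pay 0 | balance=137933
3 | pay 29818 | balance=111452
4 | pay 34944 | balance=79205

79205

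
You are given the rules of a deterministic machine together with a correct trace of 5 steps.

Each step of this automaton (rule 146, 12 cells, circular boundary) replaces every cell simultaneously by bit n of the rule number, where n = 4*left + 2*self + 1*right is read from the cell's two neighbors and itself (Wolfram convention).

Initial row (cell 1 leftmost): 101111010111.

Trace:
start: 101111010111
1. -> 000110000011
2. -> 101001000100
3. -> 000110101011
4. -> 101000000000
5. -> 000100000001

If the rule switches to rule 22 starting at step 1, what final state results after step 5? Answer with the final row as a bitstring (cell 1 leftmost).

000100000001

(re-executing steps 1..5 under rule 22; state before step 1: 101111010111)
1. -> 000000010000
2. -> 000000111000
3. -> 000001000100
4. -> 000011101110
5. -> 000100000001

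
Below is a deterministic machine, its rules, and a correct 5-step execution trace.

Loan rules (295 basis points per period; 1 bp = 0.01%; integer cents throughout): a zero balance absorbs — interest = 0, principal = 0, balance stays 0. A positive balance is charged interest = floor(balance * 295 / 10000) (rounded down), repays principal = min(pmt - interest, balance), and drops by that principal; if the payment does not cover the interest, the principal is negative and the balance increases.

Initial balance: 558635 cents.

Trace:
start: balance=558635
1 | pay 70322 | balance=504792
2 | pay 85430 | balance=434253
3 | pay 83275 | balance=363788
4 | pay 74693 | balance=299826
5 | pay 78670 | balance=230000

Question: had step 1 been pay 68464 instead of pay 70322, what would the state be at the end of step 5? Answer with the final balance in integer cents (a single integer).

232087

(re-executing from step 1 with the substitution; state before step 1: balance=558635)
1 | pay 68464 | balance=506650
2 | pay 85430 | balance=436166
3 | pay 83275 | balance=365757
4 | pay 74693 | balance=301853
5 | pay 78670 | balance=232087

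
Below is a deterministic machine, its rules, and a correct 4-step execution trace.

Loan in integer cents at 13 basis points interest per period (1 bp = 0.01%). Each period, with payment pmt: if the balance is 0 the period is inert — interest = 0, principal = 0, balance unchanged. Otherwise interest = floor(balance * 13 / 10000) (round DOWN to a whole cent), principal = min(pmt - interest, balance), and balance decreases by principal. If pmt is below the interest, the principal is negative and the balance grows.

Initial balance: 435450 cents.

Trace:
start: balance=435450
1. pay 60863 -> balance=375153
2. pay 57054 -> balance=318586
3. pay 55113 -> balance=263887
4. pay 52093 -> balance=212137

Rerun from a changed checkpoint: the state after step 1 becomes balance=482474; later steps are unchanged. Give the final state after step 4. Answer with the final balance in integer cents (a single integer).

state after step 1 := balance=482474
2. pay 57054 -> balance=426047
3. pay 55113 -> balance=371487
4. pay 52093 -> balance=319876

319876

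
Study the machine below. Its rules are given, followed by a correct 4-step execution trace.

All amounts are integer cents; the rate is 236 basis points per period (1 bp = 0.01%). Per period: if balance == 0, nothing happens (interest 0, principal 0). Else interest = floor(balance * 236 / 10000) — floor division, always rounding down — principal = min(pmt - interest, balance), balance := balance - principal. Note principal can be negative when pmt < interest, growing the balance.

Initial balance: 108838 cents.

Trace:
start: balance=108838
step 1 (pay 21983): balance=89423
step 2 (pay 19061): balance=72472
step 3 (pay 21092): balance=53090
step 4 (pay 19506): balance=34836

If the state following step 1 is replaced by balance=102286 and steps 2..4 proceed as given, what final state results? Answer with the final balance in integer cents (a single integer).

state after step 1 := balance=102286
step 2 (pay 19061): balance=85638
step 3 (pay 21092): balance=66567
step 4 (pay 19506): balance=48631

48631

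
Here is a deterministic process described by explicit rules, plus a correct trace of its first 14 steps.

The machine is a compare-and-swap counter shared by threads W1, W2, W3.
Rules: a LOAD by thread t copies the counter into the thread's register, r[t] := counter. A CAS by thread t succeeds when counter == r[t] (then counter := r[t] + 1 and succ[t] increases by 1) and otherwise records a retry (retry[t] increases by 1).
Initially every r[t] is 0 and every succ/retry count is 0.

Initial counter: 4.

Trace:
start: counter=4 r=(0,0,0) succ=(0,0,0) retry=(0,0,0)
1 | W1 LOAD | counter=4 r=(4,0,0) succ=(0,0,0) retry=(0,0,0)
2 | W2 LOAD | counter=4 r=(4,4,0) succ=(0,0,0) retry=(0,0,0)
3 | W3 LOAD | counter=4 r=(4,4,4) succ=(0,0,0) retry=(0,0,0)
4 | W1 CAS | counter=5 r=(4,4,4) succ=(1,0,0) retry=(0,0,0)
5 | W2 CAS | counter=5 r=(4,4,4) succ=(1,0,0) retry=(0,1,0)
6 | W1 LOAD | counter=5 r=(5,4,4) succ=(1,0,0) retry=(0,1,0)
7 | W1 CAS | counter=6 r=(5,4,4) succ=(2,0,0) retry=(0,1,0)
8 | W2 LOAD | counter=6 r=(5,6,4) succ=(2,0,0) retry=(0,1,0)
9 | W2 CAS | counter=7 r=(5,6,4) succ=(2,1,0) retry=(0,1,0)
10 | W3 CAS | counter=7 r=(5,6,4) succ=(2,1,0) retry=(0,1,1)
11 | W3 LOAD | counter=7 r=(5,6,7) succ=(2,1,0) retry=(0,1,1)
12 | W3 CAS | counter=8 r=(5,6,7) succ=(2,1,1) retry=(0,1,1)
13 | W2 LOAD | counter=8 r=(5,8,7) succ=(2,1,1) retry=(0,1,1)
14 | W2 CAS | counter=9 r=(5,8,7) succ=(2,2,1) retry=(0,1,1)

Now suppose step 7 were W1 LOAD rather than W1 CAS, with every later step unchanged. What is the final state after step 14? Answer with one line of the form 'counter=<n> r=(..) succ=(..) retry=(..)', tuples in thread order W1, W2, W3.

(re-executing from step 7 with the substitution; state before step 7: counter=5 r=(5,4,4) succ=(1,0,0) retry=(0,1,0))
7 | W1 LOAD | counter=5 r=(5,4,4) succ=(1,0,0) retry=(0,1,0)
8 | W2 LOAD | counter=5 r=(5,5,4) succ=(1,0,0) retry=(0,1,0)
9 | W2 CAS | counter=6 r=(5,5,4) succ=(1,1,0) retry=(0,1,0)
10 | W3 CAS | counter=6 r=(5,5,4) succ=(1,1,0) retry=(0,1,1)
11 | W3 LOAD | counter=6 r=(5,5,6) succ=(1,1,0) retry=(0,1,1)
12 | W3 CAS | counter=7 r=(5,5,6) succ=(1,1,1) retry=(0,1,1)
13 | W2 LOAD | counter=7 r=(5,7,6) succ=(1,1,1) retry=(0,1,1)
14 | W2 CAS | counter=8 r=(5,7,6) succ=(1,2,1) retry=(0,1,1)

counter=8 r=(5,7,6) succ=(1,2,1) retry=(0,1,1)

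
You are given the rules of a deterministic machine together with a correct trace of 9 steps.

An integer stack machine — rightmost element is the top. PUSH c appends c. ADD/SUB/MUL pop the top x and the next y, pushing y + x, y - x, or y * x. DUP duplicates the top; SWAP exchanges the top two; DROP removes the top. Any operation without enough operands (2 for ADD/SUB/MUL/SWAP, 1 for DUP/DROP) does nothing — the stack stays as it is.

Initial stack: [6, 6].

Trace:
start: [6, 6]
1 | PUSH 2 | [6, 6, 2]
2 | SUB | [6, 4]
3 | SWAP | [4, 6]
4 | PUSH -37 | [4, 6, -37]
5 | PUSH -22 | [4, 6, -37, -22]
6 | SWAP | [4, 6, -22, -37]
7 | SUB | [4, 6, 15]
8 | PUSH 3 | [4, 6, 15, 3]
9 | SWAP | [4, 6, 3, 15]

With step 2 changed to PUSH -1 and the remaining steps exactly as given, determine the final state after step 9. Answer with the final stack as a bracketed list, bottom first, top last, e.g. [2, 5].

(re-executing from step 2 with the substitution; state before step 2: [6, 6, 2])
2 | PUSH -1 | [6, 6, 2, -1]
3 | SWAP | [6, 6, -1, 2]
4 | PUSH -37 | [6, 6, -1, 2, -37]
5 | PUSH -22 | [6, 6, -1, 2, -37, -22]
6 | SWAP | [6, 6, -1, 2, -22, -37]
7 | SUB | [6, 6, -1, 2, 15]
8 | PUSH 3 | [6, 6, -1, 2, 15, 3]
9 | SWAP | [6, 6, -1, 2, 3, 15]

[6, 6, -1, 2, 3, 15]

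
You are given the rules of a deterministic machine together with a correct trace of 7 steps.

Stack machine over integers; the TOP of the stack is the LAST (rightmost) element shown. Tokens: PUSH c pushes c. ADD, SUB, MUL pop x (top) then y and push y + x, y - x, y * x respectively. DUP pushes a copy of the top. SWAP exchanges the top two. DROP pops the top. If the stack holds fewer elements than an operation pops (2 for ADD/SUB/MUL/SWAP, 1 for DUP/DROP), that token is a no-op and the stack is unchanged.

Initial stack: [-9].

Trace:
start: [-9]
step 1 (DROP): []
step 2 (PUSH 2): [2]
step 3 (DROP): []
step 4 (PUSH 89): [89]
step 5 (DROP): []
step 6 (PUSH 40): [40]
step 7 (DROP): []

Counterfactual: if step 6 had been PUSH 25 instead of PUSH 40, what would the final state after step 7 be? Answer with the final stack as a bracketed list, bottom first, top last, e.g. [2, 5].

[]

(re-executing from step 6 with the substitution; state before step 6: [])
step 6 (PUSH 25): [25]
step 7 (DROP): []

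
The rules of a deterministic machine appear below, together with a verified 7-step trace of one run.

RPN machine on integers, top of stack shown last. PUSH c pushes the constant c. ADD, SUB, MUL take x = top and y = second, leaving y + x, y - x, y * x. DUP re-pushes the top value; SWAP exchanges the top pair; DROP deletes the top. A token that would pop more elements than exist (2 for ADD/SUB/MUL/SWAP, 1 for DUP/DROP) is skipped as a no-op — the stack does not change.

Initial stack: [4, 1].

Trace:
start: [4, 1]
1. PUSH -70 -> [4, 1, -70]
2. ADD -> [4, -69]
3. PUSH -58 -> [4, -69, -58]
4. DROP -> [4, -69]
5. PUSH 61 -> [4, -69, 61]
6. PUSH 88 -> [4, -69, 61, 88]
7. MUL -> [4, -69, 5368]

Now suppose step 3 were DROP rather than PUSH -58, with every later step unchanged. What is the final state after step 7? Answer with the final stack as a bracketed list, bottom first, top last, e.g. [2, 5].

(re-executing from step 3 with the substitution; state before step 3: [4, -69])
3. DROP -> [4]
4. DROP -> []
5. PUSH 61 -> [61]
6. PUSH 88 -> [61, 88]
7. MUL -> [5368]

[5368]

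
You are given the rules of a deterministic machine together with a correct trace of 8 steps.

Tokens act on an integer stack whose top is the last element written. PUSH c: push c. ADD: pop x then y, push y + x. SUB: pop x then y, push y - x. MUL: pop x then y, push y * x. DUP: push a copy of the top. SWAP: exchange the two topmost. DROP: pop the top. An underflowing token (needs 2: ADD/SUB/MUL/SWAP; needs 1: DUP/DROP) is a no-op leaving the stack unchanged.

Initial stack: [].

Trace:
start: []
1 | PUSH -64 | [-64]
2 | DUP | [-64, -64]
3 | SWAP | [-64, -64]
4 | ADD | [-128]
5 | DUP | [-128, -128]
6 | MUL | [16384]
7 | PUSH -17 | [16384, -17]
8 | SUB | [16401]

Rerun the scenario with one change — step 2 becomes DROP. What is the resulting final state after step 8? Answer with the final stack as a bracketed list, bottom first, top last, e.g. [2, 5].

(re-executing from step 2 with the substitution; state before step 2: [-64])
2 | DROP | []
3 | SWAP | []
4 | ADD | []
5 | DUP | []
6 | MUL | []
7 | PUSH -17 | [-17]
8 | SUB | [-17]

[-17]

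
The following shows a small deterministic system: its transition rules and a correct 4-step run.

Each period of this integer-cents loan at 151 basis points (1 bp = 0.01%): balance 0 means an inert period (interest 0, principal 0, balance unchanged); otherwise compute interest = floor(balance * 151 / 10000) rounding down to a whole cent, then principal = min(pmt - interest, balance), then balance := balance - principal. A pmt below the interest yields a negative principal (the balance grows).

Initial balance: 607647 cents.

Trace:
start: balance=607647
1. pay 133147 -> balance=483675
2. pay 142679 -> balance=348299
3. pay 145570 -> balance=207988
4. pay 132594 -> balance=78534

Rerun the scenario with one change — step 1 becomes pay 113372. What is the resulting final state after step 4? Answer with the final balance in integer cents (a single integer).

99219

(re-executing from step 1 with the substitution; state before step 1: balance=607647)
1. pay 113372 -> balance=503450
2. pay 142679 -> balance=368373
3. pay 145570 -> balance=228365
4. pay 132594 -> balance=99219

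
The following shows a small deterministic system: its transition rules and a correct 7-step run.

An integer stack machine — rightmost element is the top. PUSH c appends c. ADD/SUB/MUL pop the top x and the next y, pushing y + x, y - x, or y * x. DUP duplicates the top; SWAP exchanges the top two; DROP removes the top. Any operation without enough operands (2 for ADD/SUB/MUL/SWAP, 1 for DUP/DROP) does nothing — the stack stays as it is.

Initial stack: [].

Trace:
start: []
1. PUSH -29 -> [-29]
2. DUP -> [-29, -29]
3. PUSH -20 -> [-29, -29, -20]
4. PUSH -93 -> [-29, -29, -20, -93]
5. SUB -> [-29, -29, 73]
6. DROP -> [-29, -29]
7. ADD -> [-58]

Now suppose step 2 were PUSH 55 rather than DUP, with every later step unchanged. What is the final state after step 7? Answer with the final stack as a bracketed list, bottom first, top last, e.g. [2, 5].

[26]

(re-executing from step 2 with the substitution; state before step 2: [-29])
2. PUSH 55 -> [-29, 55]
3. PUSH -20 -> [-29, 55, -20]
4. PUSH -93 -> [-29, 55, -20, -93]
5. SUB -> [-29, 55, 73]
6. DROP -> [-29, 55]
7. ADD -> [26]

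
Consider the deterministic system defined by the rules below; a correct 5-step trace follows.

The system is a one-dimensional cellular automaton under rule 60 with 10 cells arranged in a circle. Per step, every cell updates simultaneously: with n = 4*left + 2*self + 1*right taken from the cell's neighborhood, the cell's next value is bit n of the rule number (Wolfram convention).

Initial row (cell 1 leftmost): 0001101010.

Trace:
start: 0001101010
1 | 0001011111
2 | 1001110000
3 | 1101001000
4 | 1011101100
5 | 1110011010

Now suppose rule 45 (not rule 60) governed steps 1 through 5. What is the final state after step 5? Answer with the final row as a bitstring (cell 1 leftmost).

(re-executing steps 1..5 under rule 45; state before step 1: 0001101010)
1 | 1101011110
2 | 1011110001
3 | 0110000101
4 | 1100110111
5 | 0000101100

0000101100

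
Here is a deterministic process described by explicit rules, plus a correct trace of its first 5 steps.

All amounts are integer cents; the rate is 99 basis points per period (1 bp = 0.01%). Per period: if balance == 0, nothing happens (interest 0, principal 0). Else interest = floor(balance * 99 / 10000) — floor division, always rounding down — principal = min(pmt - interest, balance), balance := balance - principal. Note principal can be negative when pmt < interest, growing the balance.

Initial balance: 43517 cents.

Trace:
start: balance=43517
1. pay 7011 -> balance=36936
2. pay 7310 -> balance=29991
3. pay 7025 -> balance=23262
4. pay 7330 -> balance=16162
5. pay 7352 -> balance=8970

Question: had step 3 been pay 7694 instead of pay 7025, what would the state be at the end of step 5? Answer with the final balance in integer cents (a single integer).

(re-executing from step 3 with the substitution; state before step 3: balance=29991)
3. pay 7694 -> balance=22593
4. pay 7330 -> balance=15486
5. pay 7352 -> balance=8287

8287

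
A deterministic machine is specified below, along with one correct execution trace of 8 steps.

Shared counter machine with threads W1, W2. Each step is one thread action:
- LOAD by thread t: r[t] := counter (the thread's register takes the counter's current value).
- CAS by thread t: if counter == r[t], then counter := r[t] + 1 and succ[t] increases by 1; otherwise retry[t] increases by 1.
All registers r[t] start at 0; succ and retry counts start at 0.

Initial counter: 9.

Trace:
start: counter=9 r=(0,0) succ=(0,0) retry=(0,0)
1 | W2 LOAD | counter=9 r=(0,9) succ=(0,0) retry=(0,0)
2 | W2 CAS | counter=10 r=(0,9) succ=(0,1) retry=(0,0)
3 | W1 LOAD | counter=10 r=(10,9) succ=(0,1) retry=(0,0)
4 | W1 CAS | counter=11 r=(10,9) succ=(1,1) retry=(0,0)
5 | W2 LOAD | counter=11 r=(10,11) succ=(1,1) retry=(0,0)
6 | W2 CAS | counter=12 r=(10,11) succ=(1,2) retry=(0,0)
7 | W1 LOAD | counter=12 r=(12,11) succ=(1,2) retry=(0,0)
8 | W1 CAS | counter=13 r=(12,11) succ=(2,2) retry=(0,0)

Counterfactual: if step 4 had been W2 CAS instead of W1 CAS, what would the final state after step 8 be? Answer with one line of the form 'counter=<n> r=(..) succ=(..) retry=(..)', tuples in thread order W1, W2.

(re-executing from step 4 with the substitution; state before step 4: counter=10 r=(10,9) succ=(0,1) retry=(0,0))
4 | W2 CAS | counter=10 r=(10,9) succ=(0,1) retry=(0,1)
5 | W2 LOAD | counter=10 r=(10,10) succ=(0,1) retry=(0,1)
6 | W2 CAS | counter=11 r=(10,10) succ=(0,2) retry=(0,1)
7 | W1 LOAD | counter=11 r=(11,10) succ=(0,2) retry=(0,1)
8 | W1 CAS | counter=12 r=(11,10) succ=(1,2) retry=(0,1)

counter=12 r=(11,10) succ=(1,2) retry=(0,1)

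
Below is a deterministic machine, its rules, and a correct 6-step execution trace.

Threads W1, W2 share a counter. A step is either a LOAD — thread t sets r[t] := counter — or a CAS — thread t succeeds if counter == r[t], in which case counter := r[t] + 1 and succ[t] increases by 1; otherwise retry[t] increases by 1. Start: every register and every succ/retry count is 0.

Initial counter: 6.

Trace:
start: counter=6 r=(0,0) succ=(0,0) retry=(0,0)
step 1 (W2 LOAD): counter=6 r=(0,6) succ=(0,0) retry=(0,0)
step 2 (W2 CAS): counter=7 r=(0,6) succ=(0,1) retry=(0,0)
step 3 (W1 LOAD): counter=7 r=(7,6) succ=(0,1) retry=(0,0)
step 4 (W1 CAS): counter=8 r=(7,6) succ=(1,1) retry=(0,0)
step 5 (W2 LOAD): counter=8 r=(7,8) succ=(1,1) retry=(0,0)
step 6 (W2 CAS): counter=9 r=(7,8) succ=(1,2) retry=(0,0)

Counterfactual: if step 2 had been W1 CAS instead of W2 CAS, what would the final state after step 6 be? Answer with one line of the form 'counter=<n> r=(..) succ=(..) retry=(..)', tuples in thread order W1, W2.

counter=8 r=(6,7) succ=(1,1) retry=(1,0)

(re-executing from step 2 with the substitution; state before step 2: counter=6 r=(0,6) succ=(0,0) retry=(0,0))
step 2 (W1 CAS): counter=6 r=(0,6) succ=(0,0) retry=(1,0)
step 3 (W1 LOAD): counter=6 r=(6,6) succ=(0,0) retry=(1,0)
step 4 (W1 CAS): counter=7 r=(6,6) succ=(1,0) retry=(1,0)
step 5 (W2 LOAD): counter=7 r=(6,7) succ=(1,0) retry=(1,0)
step 6 (W2 CAS): counter=8 r=(6,7) succ=(1,1) retry=(1,0)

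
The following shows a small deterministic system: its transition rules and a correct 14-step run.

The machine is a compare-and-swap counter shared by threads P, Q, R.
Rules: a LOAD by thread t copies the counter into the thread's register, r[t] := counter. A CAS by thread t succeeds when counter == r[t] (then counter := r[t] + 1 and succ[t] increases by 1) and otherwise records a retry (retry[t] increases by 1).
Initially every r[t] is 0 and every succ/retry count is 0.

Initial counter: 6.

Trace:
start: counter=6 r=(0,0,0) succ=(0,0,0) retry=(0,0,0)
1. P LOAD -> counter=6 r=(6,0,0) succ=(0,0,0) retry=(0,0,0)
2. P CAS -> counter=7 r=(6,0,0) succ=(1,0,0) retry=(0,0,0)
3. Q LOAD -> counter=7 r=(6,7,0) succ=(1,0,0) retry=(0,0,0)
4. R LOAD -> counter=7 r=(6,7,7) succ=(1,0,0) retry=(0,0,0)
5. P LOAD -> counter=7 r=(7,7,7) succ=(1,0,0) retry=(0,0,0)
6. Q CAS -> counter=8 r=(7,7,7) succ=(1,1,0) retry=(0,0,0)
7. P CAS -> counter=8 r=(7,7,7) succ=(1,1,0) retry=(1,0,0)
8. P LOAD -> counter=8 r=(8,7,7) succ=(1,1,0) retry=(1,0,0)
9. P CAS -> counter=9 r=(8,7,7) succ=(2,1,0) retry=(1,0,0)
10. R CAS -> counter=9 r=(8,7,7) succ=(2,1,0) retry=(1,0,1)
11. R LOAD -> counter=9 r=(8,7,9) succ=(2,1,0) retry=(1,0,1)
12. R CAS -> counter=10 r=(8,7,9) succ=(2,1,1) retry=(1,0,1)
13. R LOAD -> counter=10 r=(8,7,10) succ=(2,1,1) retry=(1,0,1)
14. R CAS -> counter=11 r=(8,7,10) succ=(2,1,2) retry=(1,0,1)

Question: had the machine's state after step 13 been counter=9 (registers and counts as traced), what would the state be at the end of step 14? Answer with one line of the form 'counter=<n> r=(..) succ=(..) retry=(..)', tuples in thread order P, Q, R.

counter=9 r=(8,7,10) succ=(2,1,1) retry=(1,0,2)

state after step 13 := counter=9 r=(8,7,10) succ=(2,1,1) retry=(1,0,1)
14. R CAS -> counter=9 r=(8,7,10) succ=(2,1,1) retry=(1,0,2)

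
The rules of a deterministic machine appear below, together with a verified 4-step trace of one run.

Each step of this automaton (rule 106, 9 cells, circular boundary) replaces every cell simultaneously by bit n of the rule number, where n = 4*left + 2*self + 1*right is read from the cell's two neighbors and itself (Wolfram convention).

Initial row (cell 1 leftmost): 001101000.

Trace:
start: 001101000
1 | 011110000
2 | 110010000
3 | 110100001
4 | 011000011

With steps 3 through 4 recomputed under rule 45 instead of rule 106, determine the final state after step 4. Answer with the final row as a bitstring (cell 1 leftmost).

101011101

(re-executing steps 3..4 under rule 45; state before step 3: 110010000)
3 | 100010110
4 | 101011101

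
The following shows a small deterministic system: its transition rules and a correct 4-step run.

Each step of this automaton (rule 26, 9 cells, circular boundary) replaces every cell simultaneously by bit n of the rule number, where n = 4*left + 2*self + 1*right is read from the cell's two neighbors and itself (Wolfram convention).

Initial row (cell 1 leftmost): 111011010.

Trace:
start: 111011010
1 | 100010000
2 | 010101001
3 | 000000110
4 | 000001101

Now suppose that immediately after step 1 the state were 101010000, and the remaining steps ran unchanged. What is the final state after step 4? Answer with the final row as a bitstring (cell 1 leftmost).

010100100

state after step 1 := 101010000
2 | 000001001
3 | 100010110
4 | 010100100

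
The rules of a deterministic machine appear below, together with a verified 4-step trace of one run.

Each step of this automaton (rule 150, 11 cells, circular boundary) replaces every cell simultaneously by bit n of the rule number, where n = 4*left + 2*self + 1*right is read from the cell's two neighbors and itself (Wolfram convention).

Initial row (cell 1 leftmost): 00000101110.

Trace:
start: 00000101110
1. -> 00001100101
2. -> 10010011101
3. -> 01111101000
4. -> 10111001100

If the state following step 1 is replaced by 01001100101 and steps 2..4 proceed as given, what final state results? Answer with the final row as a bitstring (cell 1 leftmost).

state after step 1 := 01001100101
2. -> 01110011101
3. -> 00101101001
4. -> 11100001111

11100001111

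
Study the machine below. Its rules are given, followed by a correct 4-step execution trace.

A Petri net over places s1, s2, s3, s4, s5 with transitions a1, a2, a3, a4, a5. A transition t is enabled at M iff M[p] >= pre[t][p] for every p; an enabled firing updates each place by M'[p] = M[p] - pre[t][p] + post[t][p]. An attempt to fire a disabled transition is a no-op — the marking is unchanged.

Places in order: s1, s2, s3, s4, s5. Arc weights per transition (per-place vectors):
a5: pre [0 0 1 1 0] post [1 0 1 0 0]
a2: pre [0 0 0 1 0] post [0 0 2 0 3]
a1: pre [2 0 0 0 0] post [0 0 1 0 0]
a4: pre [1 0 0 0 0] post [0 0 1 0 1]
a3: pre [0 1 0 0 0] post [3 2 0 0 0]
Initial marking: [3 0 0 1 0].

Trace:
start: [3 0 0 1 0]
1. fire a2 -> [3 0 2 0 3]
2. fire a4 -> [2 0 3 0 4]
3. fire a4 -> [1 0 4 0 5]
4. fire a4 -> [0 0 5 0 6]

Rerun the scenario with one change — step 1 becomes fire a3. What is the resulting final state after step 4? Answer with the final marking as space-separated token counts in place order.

(re-executing from step 1 with the substitution; state before step 1: [3 0 0 1 0])
1. fire a3 -> [3 0 0 1 0]
2. fire a4 -> [2 0 1 1 1]
3. fire a4 -> [1 0 2 1 2]
4. fire a4 -> [0 0 3 1 3]

0 0 3 1 3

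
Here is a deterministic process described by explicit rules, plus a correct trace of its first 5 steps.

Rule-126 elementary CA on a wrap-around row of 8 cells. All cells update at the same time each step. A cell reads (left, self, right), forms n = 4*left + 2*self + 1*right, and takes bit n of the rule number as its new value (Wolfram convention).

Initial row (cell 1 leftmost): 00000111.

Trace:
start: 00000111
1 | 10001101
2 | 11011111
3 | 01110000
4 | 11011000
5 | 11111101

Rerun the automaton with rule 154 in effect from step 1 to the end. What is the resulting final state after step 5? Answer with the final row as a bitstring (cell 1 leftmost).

(re-executing steps 1..5 under rule 154; state before step 1: 00000111)
1 | 10001110
2 | 01011100
3 | 10011010
4 | 01110000
5 | 11101000

11101000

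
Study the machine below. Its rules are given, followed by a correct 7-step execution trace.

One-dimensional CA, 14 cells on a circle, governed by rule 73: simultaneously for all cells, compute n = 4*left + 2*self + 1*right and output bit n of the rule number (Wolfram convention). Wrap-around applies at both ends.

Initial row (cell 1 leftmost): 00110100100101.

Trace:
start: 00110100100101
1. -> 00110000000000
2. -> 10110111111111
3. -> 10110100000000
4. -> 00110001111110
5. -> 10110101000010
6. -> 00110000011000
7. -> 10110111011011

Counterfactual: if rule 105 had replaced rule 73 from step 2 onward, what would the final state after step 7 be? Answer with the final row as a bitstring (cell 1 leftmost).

00110011111111

(re-executing steps 2..7 under rule 105; state before step 2: 00110000000000)
2. -> 10110111111111
3. -> 11111100000000
4. -> 10000101111110
5. -> 00110011000011
6. -> 00110011011011
7. -> 00110011111111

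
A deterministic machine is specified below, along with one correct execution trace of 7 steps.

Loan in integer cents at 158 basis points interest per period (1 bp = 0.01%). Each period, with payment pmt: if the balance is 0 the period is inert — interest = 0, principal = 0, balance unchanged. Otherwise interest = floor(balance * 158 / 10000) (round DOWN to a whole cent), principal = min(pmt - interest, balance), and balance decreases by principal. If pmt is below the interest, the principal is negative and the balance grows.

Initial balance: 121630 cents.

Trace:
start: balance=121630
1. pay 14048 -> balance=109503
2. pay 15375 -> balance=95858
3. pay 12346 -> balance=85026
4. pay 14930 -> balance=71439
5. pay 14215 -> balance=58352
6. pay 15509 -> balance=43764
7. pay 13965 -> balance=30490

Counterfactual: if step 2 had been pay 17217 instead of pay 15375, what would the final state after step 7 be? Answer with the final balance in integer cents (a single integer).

(re-executing from step 2 with the substitution; state before step 2: balance=109503)
2. pay 17217 -> balance=94016
3. pay 12346 -> balance=83155
4. pay 14930 -> balance=69538
5. pay 14215 -> balance=56421
6. pay 15509 -> balance=41803
7. pay 13965 -> balance=28498

28498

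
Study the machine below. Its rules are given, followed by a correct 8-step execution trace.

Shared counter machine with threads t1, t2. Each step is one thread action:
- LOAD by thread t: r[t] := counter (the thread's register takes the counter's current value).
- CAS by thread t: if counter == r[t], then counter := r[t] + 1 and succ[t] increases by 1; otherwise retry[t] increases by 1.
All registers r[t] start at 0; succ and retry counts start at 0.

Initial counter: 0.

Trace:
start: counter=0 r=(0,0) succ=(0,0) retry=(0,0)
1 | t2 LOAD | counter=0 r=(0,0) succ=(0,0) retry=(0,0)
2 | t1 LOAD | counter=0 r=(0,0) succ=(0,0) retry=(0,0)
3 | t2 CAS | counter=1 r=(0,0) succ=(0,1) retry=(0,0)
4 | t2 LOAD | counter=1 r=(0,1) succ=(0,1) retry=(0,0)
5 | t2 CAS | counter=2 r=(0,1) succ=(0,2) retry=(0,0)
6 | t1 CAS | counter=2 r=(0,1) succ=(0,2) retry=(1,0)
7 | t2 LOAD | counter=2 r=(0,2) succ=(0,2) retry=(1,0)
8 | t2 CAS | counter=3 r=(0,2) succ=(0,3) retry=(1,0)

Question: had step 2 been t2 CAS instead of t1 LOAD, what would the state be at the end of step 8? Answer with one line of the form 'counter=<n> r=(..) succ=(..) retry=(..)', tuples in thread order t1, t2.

(re-executing from step 2 with the substitution; state before step 2: counter=0 r=(0,0) succ=(0,0) retry=(0,0))
2 | t2 CAS | counter=1 r=(0,0) succ=(0,1) retry=(0,0)
3 | t2 CAS | counter=1 r=(0,0) succ=(0,1) retry=(0,1)
4 | t2 LOAD | counter=1 r=(0,1) succ=(0,1) retry=(0,1)
5 | t2 CAS | counter=2 r=(0,1) succ=(0,2) retry=(0,1)
6 | t1 CAS | counter=2 r=(0,1) succ=(0,2) retry=(1,1)
7 | t2 LOAD | counter=2 r=(0,2) succ=(0,2) retry=(1,1)
8 | t2 CAS | counter=3 r=(0,2) succ=(0,3) retry=(1,1)

counter=3 r=(0,2) succ=(0,3) retry=(1,1)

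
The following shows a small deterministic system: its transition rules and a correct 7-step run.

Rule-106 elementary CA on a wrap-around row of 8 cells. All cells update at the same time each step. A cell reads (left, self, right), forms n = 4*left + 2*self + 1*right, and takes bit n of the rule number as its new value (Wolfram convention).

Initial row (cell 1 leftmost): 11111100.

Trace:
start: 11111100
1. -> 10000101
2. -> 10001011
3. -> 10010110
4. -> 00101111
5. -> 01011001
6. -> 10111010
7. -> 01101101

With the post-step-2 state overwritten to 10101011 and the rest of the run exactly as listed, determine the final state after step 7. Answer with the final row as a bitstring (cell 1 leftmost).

state after step 2 := 10101011
3. -> 11010110
4. -> 11101111
5. -> 00111000
6. -> 01101000
7. -> 11110000

11110000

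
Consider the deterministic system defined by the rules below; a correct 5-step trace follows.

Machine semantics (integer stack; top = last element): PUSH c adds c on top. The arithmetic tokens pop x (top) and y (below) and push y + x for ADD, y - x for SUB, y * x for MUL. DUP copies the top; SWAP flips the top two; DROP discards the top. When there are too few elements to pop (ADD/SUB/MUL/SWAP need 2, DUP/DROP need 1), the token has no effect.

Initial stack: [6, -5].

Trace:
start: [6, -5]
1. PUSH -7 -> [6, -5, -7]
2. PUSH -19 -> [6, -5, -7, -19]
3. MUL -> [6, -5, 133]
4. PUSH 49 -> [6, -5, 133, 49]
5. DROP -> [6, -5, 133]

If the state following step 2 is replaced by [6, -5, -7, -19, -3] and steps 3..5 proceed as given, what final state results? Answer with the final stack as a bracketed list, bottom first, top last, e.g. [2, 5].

[6, -5, -7, 57]

state after step 2 := [6, -5, -7, -19, -3]
3. MUL -> [6, -5, -7, 57]
4. PUSH 49 -> [6, -5, -7, 57, 49]
5. DROP -> [6, -5, -7, 57]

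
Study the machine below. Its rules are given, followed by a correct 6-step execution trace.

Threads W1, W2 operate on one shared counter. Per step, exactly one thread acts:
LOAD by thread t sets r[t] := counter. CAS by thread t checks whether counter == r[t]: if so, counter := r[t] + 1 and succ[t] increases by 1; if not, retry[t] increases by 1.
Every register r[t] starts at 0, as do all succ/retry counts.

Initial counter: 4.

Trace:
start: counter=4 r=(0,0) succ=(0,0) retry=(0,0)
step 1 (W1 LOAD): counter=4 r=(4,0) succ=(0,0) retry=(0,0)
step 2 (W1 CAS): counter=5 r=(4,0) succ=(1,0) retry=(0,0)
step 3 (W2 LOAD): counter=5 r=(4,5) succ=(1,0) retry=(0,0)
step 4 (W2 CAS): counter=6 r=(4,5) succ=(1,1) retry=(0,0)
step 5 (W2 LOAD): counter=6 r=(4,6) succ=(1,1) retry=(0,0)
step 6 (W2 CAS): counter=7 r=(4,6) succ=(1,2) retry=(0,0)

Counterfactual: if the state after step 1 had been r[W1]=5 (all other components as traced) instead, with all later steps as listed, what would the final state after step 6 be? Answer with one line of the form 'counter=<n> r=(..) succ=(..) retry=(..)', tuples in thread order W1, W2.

state after step 1 := counter=4 r=(5,0) succ=(0,0) retry=(0,0)
step 2 (W1 CAS): counter=4 r=(5,0) succ=(0,0) retry=(1,0)
step 3 (W2 LOAD): counter=4 r=(5,4) succ=(0,0) retry=(1,0)
step 4 (W2 CAS): counter=5 r=(5,4) succ=(0,1) retry=(1,0)
step 5 (W2 LOAD): counter=5 r=(5,5) succ=(0,1) retry=(1,0)
step 6 (W2 CAS): counter=6 r=(5,5) succ=(0,2) retry=(1,0)

counter=6 r=(5,5) succ=(0,2) retry=(1,0)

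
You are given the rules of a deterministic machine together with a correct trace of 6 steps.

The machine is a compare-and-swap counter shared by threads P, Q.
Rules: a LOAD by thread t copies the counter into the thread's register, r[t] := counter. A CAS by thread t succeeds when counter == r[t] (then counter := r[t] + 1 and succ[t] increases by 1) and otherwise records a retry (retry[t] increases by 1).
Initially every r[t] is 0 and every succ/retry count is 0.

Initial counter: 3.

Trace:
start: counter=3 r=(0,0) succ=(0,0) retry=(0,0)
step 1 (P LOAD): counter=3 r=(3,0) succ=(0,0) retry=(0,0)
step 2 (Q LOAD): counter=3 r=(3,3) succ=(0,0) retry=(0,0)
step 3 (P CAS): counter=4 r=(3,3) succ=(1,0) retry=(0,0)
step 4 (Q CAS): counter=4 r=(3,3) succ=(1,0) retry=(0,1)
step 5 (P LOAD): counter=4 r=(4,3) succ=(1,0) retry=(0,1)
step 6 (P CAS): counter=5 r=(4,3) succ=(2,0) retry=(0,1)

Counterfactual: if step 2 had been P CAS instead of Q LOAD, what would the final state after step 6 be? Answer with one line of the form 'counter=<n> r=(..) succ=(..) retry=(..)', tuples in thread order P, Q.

counter=5 r=(4,0) succ=(2,0) retry=(1,1)

(re-executing from step 2 with the substitution; state before step 2: counter=3 r=(3,0) succ=(0,0) retry=(0,0))
step 2 (P CAS): counter=4 r=(3,0) succ=(1,0) retry=(0,0)
step 3 (P CAS): counter=4 r=(3,0) succ=(1,0) retry=(1,0)
step 4 (Q CAS): counter=4 r=(3,0) succ=(1,0) retry=(1,1)
step 5 (P LOAD): counter=4 r=(4,0) succ=(1,0) retry=(1,1)
step 6 (P CAS): counter=5 r=(4,0) succ=(2,0) retry=(1,1)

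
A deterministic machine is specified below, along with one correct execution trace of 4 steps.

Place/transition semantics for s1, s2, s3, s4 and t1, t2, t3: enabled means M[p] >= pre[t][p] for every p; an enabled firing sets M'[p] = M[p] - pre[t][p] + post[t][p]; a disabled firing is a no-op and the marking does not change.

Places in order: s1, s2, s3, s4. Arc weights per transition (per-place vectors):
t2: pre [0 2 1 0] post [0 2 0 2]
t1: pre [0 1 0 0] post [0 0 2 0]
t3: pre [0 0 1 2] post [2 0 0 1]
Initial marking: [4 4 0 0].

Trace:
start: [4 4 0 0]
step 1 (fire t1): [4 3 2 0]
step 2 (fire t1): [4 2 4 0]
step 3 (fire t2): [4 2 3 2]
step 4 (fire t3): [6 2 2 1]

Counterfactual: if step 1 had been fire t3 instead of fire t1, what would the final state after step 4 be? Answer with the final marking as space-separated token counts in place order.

(re-executing from step 1 with the substitution; state before step 1: [4 4 0 0])
step 1 (fire t3): [4 4 0 0]
step 2 (fire t1): [4 3 2 0]
step 3 (fire t2): [4 3 1 2]
step 4 (fire t3): [6 3 0 1]

6 3 0 1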